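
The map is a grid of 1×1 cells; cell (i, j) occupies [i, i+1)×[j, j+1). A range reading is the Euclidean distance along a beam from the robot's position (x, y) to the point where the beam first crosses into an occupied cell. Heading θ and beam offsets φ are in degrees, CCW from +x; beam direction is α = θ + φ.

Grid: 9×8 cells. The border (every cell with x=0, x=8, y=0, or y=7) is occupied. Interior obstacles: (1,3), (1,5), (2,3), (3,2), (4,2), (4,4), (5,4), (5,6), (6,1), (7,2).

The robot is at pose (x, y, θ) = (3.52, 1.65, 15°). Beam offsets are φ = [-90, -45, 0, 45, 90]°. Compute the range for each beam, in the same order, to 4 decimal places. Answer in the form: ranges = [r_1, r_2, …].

ranges = [0.6729, 1.3000, 1.3523, 0.4041, 0.3623]

beam 1: φ=-90°, α=285°
  cosα=0.2588 sinα=-0.9659 | (3,1) | tMaxX 1.8546 tMaxY 0.6729 | tΔX 3.8637 tΔY 1.0353
    t=0.6729 [y] (3,0) — stop
  → r_1 = 0.6729
beam 2: φ=-45°, α=330°
  cosα=0.8660 sinα=-0.5000 | (3,1) | tMaxX 0.5543 tMaxY 1.3000 | tΔX 1.1547 tΔY 2.0000
    t=0.5543 [x] (4,1)
    t=1.3000 [y] (4,0) — stop
  → r_2 = 1.3000
beam 3: φ=0°, α=15°
  cosα=0.9659 sinα=0.2588 | (3,1) | tMaxX 0.4969 tMaxY 1.3523 | tΔX 1.0353 tΔY 3.8637
    t=0.4969 [x] (4,1)
    t=1.3523 [y] (4,2) — stop
  → r_3 = 1.3523
beam 4: φ=45°, α=60°
  cosα=0.5000 sinα=0.8660 | (3,1) | tMaxX 0.9600 tMaxY 0.4041 | tΔX 2.0000 tΔY 1.1547
    t=0.4041 [y] (3,2) — stop
  → r_4 = 0.4041
beam 5: φ=90°, α=105°
  cosα=-0.2588 sinα=0.9659 | (3,1) | tMaxX 2.0091 tMaxY 0.3623 | tΔX 3.8637 tΔY 1.0353
    t=0.3623 [y] (3,2) — stop
  → r_5 = 0.3623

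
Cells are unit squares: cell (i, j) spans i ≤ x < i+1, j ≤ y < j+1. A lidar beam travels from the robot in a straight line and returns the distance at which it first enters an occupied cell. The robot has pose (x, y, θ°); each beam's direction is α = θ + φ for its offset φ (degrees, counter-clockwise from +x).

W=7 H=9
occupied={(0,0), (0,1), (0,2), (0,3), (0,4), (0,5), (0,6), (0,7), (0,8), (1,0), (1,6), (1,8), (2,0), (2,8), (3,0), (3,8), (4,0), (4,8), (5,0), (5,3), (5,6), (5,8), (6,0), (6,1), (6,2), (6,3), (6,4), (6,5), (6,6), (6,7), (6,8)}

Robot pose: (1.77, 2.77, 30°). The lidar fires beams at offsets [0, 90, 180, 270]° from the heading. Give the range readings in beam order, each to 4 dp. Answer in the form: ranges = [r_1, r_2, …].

beam 1: φ=0°, α=30°
  dir = (cos 30°, sin 30°) = (0.8660, 0.5000); from cell (1,2)
  next x-line at t=0.2656, next y-line at t=0.4600; Δt_x=1.1547, Δt_y=2.0000
    x: enter (2,2) at t=0.2656
    y: enter (2,3) at t=0.4600
    x: enter (3,3) at t=1.4203
    y: enter (3,4) at t=2.4600
    x: enter (4,4) at t=2.5750
    x: enter (5,4) at t=3.7297
    y: enter (5,5) at t=4.4600
    x: enter (6,5) at t=4.8844 ← occupied
  → r_1 = 4.8844
beam 2: φ=90°, α=120°
  dir = (cos 120°, sin 120°) = (-0.5000, 0.8660); from cell (1,2)
  next x-line at t=1.5400, next y-line at t=0.2656; Δt_x=2.0000, Δt_y=1.1547
    y: enter (1,3) at t=0.2656
    y: enter (1,4) at t=1.4203
    x: enter (0,4) at t=1.5400 ← occupied
  → r_2 = 1.5400
beam 3: φ=180°, α=210°
  dir = (cos 210°, sin 210°) = (-0.8660, -0.5000); from cell (1,2)
  next x-line at t=0.8891, next y-line at t=1.5400; Δt_x=1.1547, Δt_y=2.0000
    x: enter (0,2) at t=0.8891 ← occupied
  → r_3 = 0.8891
beam 4: φ=270°, α=300°
  dir = (cos 300°, sin 300°) = (0.5000, -0.8660); from cell (1,2)
  next x-line at t=0.4600, next y-line at t=0.8891; Δt_x=2.0000, Δt_y=1.1547
    x: enter (2,2) at t=0.4600
    y: enter (2,1) at t=0.8891
    y: enter (2,0) at t=2.0438 ← occupied
  → r_4 = 2.0438

ranges = [4.8844, 1.5400, 0.8891, 2.0438]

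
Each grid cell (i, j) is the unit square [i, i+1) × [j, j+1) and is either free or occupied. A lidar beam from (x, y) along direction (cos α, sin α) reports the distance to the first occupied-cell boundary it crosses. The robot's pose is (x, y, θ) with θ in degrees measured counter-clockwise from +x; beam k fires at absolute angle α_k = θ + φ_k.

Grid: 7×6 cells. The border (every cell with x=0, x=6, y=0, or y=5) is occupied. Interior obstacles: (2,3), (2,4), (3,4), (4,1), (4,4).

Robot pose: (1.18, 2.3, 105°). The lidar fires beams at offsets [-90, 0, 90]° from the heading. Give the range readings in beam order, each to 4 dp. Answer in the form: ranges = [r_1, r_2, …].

ranges = [4.9900, 0.6955, 0.1863]

beam 1: φ=-90°, α=15°
  d=(0.9659,0.2588)  start (1,2)  tX=0.8489 tY=2.7046  stride 1/|dx|=1.0353 1/|dy|=3.8637
    cross x-line → (2,2), t=0.8489
    cross x-line → (3,2), t=1.8842
    cross y-line → (3,3), t=2.7046
    cross x-line → (4,3), t=2.9195
    cross x-line → (5,3), t=3.9548
    cross x-line → (6,3), t=4.9900 (wall)
  → r_1 = 4.9900
beam 2: φ=0°, α=105°
  d=(-0.2588,0.9659)  start (1,2)  tX=0.6955 tY=0.7247  stride 1/|dx|=3.8637 1/|dy|=1.0353
    cross x-line → (0,2), t=0.6955 (wall)
  → r_2 = 0.6955
beam 3: φ=90°, α=195°
  d=(-0.9659,-0.2588)  start (1,2)  tX=0.1863 tY=1.1591  stride 1/|dx|=1.0353 1/|dy|=3.8637
    cross x-line → (0,2), t=0.1863 (wall)
  → r_3 = 0.1863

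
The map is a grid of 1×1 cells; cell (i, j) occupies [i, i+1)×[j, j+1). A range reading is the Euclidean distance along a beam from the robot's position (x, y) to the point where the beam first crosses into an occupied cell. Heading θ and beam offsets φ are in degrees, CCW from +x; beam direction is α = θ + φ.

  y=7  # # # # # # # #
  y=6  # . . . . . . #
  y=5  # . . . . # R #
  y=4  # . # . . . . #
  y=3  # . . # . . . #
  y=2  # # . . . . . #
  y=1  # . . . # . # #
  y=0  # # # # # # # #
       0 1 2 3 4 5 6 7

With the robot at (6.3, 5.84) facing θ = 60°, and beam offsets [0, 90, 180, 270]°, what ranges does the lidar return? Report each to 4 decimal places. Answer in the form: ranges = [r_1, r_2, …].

ranges = [1.3395, 2.3200, 0.6000, 0.8083]

beam 1: φ=0°, α=60°
  cosα=0.5000 sinα=0.8660 | (6,5) | tMaxX 1.4000 tMaxY 0.1848 | tΔX 2.0000 tΔY 1.1547
    t=0.1848 [y] (6,6)
    t=1.3395 [y] (6,7) — stop
  → r_1 = 1.3395
beam 2: φ=90°, α=150°
  cosα=-0.8660 sinα=0.5000 | (6,5) | tMaxX 0.3464 tMaxY 0.3200 | tΔX 1.1547 tΔY 2.0000
    t=0.3200 [y] (6,6)
    t=0.3464 [x] (5,6)
    t=1.5011 [x] (4,6)
    t=2.3200 [y] (4,7) — stop
  → r_2 = 2.3200
beam 3: φ=180°, α=240°
  cosα=-0.5000 sinα=-0.8660 | (6,5) | tMaxX 0.6000 tMaxY 0.9699 | tΔX 2.0000 tΔY 1.1547
    t=0.6000 [x] (5,5) — stop
  → r_3 = 0.6000
beam 4: φ=270°, α=330°
  cosα=0.8660 sinα=-0.5000 | (6,5) | tMaxX 0.8083 tMaxY 1.6800 | tΔX 1.1547 tΔY 2.0000
    t=0.8083 [x] (7,5) — stop
  → r_4 = 0.8083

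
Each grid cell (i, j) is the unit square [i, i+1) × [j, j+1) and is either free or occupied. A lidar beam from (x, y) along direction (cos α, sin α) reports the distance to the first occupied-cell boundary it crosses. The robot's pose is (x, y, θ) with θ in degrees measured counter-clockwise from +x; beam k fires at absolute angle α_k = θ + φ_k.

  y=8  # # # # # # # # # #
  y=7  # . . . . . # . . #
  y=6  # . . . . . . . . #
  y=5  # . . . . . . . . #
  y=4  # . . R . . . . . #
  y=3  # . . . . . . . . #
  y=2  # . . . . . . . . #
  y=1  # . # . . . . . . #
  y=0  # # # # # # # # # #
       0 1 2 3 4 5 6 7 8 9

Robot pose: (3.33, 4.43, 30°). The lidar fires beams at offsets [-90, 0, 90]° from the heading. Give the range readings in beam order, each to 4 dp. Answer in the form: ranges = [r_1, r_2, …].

beam 1: φ=-90°, α=300°
  d=(0.5000,-0.8660)  start (3,4)  tX=1.3400 tY=0.4965  stride 1/|dx|=2.0000 1/|dy|=1.1547
    cross y-line → (3,3), t=0.4965
    cross x-line → (4,3), t=1.3400
    cross y-line → (4,2), t=1.6512
    cross y-line → (4,1), t=2.8059
    cross x-line → (5,1), t=3.3400
    cross y-line → (5,0), t=3.9606 (wall)
  → r_1 = 3.9606
beam 2: φ=0°, α=30°
  d=(0.8660,0.5000)  start (3,4)  tX=0.7736 tY=1.1400  stride 1/|dx|=1.1547 1/|dy|=2.0000
    cross x-line → (4,4), t=0.7736
    cross y-line → (4,5), t=1.1400
    cross x-line → (5,5), t=1.9283
    cross x-line → (6,5), t=3.0831
    cross y-line → (6,6), t=3.1400
    cross x-line → (7,6), t=4.2378
    cross y-line → (7,7), t=5.1400
    cross x-line → (8,7), t=5.3925
    cross x-line → (9,7), t=6.5472 (wall)
  → r_2 = 6.5472
beam 3: φ=90°, α=120°
  d=(-0.5000,0.8660)  start (3,4)  tX=0.6600 tY=0.6582  stride 1/|dx|=2.0000 1/|dy|=1.1547
    cross y-line → (3,5), t=0.6582
    cross x-line → (2,5), t=0.6600
    cross y-line → (2,6), t=1.8129
    cross x-line → (1,6), t=2.6600
    cross y-line → (1,7), t=2.9676
    cross y-line → (1,8), t=4.1223 (wall)
  → r_3 = 4.1223

ranges = [3.9606, 6.5472, 4.1223]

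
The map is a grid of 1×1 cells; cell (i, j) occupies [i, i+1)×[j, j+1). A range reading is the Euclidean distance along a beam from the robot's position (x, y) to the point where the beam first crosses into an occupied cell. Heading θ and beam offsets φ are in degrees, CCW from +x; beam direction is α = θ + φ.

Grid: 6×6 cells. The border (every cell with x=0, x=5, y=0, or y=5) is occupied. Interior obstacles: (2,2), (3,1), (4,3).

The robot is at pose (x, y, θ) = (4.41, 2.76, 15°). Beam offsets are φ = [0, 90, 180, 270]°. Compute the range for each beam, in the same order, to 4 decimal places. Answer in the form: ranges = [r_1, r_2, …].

ranges = [0.6108, 0.2485, 1.4597, 1.8221]

beam 1: φ=0°, α=15°
  dir = (cos 15°, sin 15°) = (0.9659, 0.2588); from cell (4,2)
  next x-line at t=0.6108, next y-line at t=0.9273; Δt_x=1.0353, Δt_y=3.8637
    x: enter (5,2) at t=0.6108 ← occupied
  → r_1 = 0.6108
beam 2: φ=90°, α=105°
  dir = (cos 105°, sin 105°) = (-0.2588, 0.9659); from cell (4,2)
  next x-line at t=1.5841, next y-line at t=0.2485; Δt_x=3.8637, Δt_y=1.0353
    y: enter (4,3) at t=0.2485 ← occupied
  → r_2 = 0.2485
beam 3: φ=180°, α=195°
  dir = (cos 195°, sin 195°) = (-0.9659, -0.2588); from cell (4,2)
  next x-line at t=0.4245, next y-line at t=2.9364; Δt_x=1.0353, Δt_y=3.8637
    x: enter (3,2) at t=0.4245
    x: enter (2,2) at t=1.4597 ← occupied
  → r_3 = 1.4597
beam 4: φ=270°, α=285°
  dir = (cos 285°, sin 285°) = (0.2588, -0.9659); from cell (4,2)
  next x-line at t=2.2796, next y-line at t=0.7868; Δt_x=3.8637, Δt_y=1.0353
    y: enter (4,1) at t=0.7868
    y: enter (4,0) at t=1.8221 ← occupied
  → r_4 = 1.8221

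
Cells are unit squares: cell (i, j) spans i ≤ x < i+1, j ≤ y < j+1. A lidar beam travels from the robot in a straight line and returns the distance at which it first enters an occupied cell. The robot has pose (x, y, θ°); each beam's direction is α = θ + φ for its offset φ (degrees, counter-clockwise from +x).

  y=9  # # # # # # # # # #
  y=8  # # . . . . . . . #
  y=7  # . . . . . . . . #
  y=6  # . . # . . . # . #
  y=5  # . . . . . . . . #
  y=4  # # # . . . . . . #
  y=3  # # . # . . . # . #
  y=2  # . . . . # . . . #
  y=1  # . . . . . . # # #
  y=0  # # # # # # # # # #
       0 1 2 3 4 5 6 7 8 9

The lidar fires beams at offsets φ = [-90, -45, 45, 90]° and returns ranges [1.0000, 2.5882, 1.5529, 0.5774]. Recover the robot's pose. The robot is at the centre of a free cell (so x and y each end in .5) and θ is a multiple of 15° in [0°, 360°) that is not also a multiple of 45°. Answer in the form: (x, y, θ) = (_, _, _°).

(x, y, θ) = (2.5, 5.5, 150°)

The pose lattice has 53·16 = 848 candidates. Test each by forward raycasting.
  (2.5, 6.5, 195°): beam 1 = 1.9319 ≠ 1.0000 ✗
  (8.5, 3.5, 60°): beam 1 = 0.5774 ≠ 1.0000 ✗
  (2.5, 1.5, 30°): beam 1 = 0.5774 ≠ 1.0000 ✗
  …
  (2.5, 5.5, 150°): r_1=1.0000, r_2=2.5882, r_3=1.5529, r_4=0.5774 — all match ✓
Only this pose fits every beam.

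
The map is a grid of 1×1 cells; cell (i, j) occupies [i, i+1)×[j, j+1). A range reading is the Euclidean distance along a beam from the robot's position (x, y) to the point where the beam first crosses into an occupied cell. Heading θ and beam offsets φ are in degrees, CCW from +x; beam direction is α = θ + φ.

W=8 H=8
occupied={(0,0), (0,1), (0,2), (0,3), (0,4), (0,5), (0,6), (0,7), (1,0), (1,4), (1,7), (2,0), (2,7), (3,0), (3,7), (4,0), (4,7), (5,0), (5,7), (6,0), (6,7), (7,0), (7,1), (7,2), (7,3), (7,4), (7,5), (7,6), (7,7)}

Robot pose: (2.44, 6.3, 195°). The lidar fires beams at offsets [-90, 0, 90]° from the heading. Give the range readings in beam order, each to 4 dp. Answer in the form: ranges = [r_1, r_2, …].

ranges = [0.7247, 1.4908, 5.4870]

beam 1: φ=-90°, α=105°
  d=(-0.2588,0.9659)  start (2,6)  tX=1.7000 tY=0.7247  stride 1/|dx|=3.8637 1/|dy|=1.0353
    cross y-line → (2,7), t=0.7247 (wall)
  → r_1 = 0.7247
beam 2: φ=0°, α=195°
  d=(-0.9659,-0.2588)  start (2,6)  tX=0.4555 tY=1.1591  stride 1/|dx|=1.0353 1/|dy|=3.8637
    cross x-line → (1,6), t=0.4555
    cross y-line → (1,5), t=1.1591
    cross x-line → (0,5), t=1.4908 (wall)
  → r_2 = 1.4908
beam 3: φ=90°, α=285°
  d=(0.2588,-0.9659)  start (2,6)  tX=2.1637 tY=0.3106  stride 1/|dx|=3.8637 1/|dy|=1.0353
    cross y-line → (2,5), t=0.3106
    cross y-line → (2,4), t=1.3459
    cross x-line → (3,4), t=2.1637
    cross y-line → (3,3), t=2.3811
    cross y-line → (3,2), t=3.4164
    cross y-line → (3,1), t=4.4517
    cross y-line → (3,0), t=5.4870 (wall)
  → r_3 = 5.4870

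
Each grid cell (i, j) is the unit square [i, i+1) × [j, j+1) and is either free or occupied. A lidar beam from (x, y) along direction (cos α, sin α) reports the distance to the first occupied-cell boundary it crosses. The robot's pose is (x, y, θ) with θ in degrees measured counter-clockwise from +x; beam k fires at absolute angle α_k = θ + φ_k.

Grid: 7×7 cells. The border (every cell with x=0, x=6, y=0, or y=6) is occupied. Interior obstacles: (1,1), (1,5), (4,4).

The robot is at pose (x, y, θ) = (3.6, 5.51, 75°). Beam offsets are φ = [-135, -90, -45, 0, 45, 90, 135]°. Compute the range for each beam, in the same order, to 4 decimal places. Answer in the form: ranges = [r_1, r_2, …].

ranges = [0.8000, 2.4847, 0.9800, 0.5073, 0.5658, 1.6564, 3.0022]

beam 1: φ=-135°, α=300°
  direction (0.5000, -0.8660); cell (3,5); t to first gridline: x 0.8000, y 0.5889 (then +2.0000 / +1.1547)
    (3,4) via y @ 0.5889
    (4,4) via x @ 0.8000  # hit
  → r_1 = 0.8000
beam 2: φ=-90°, α=345°
  direction (0.9659, -0.2588); cell (3,5); t to first gridline: x 0.4141, y 1.9705 (then +1.0353 / +3.8637)
    (4,5) via x @ 0.4141
    (5,5) via x @ 1.4494
    (5,4) via y @ 1.9705
    (6,4) via x @ 2.4847  # hit
  → r_2 = 2.4847
beam 3: φ=-45°, α=30°
  direction (0.8660, 0.5000); cell (3,5); t to first gridline: x 0.4619, y 0.9800 (then +1.1547 / +2.0000)
    (4,5) via x @ 0.4619
    (4,6) via y @ 0.9800  # hit
  → r_3 = 0.9800
beam 4: φ=0°, α=75°
  direction (0.2588, 0.9659); cell (3,5); t to first gridline: x 1.5455, y 0.5073 (then +3.8637 / +1.0353)
    (3,6) via y @ 0.5073  # hit
  → r_4 = 0.5073
beam 5: φ=45°, α=120°
  direction (-0.5000, 0.8660); cell (3,5); t to first gridline: x 1.2000, y 0.5658 (then +2.0000 / +1.1547)
    (3,6) via y @ 0.5658  # hit
  → r_5 = 0.5658
beam 6: φ=90°, α=165°
  direction (-0.9659, 0.2588); cell (3,5); t to first gridline: x 0.6212, y 1.8932 (then +1.0353 / +3.8637)
    (2,5) via x @ 0.6212
    (1,5) via x @ 1.6564  # hit
  → r_6 = 1.6564
beam 7: φ=135°, α=210°
  direction (-0.8660, -0.5000); cell (3,5); t to first gridline: x 0.6928, y 1.0200 (then +1.1547 / +2.0000)
    (2,5) via x @ 0.6928
    (2,4) via y @ 1.0200
    (1,4) via x @ 1.8475
    (0,4) via x @ 3.0022  # hit
  → r_7 = 3.0022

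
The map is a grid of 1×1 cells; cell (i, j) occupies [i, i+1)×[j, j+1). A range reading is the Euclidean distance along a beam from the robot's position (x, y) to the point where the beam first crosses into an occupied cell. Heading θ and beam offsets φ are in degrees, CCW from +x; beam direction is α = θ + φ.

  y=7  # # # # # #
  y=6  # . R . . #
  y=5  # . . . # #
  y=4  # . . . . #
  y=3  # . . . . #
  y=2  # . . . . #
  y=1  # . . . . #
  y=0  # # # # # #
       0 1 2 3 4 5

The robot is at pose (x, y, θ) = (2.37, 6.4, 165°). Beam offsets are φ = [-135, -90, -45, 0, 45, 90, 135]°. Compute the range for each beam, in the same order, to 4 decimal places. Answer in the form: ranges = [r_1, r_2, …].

beam 1: φ=-135°, α=30°
  direction (0.8660, 0.5000); cell (2,6); t to first gridline: x 0.7275, y 1.2000 (then +1.1547 / +2.0000)
    (3,6) via x @ 0.7275
    (3,7) via y @ 1.2000  # hit
  → r_1 = 1.2000
beam 2: φ=-90°, α=75°
  direction (0.2588, 0.9659); cell (2,6); t to first gridline: x 2.4341, y 0.6212 (then +3.8637 / +1.0353)
    (2,7) via y @ 0.6212  # hit
  → r_2 = 0.6212
beam 3: φ=-45°, α=120°
  direction (-0.5000, 0.8660); cell (2,6); t to first gridline: x 0.7400, y 0.6928 (then +2.0000 / +1.1547)
    (2,7) via y @ 0.6928  # hit
  → r_3 = 0.6928
beam 4: φ=0°, α=165°
  direction (-0.9659, 0.2588); cell (2,6); t to first gridline: x 0.3831, y 2.3182 (then +1.0353 / +3.8637)
    (1,6) via x @ 0.3831
    (0,6) via x @ 1.4183  # hit
  → r_4 = 1.4183
beam 5: φ=45°, α=210°
  direction (-0.8660, -0.5000); cell (2,6); t to first gridline: x 0.4272, y 0.8000 (then +1.1547 / +2.0000)
    (1,6) via x @ 0.4272
    (1,5) via y @ 0.8000
    (0,5) via x @ 1.5819  # hit
  → r_5 = 1.5819
beam 6: φ=90°, α=255°
  direction (-0.2588, -0.9659); cell (2,6); t to first gridline: x 1.4296, y 0.4141 (then +3.8637 / +1.0353)
    (2,5) via y @ 0.4141
    (1,5) via x @ 1.4296
    (1,4) via y @ 1.4494
    (1,3) via y @ 2.4847
    (1,2) via y @ 3.5199
    (1,1) via y @ 4.5552
    (0,1) via x @ 5.2933  # hit
  → r_6 = 5.2933
beam 7: φ=135°, α=300°
  direction (0.5000, -0.8660); cell (2,6); t to first gridline: x 1.2600, y 0.4619 (then +2.0000 / +1.1547)
    (2,5) via y @ 0.4619
    (3,5) via x @ 1.2600
    (3,4) via y @ 1.6166
    (3,3) via y @ 2.7713
    (4,3) via x @ 3.2600
    (4,2) via y @ 3.9260
    (4,1) via y @ 5.0807
    (5,1) via x @ 5.2600  # hit
  → r_7 = 5.2600

ranges = [1.2000, 0.6212, 0.6928, 1.4183, 1.5819, 5.2933, 5.2600]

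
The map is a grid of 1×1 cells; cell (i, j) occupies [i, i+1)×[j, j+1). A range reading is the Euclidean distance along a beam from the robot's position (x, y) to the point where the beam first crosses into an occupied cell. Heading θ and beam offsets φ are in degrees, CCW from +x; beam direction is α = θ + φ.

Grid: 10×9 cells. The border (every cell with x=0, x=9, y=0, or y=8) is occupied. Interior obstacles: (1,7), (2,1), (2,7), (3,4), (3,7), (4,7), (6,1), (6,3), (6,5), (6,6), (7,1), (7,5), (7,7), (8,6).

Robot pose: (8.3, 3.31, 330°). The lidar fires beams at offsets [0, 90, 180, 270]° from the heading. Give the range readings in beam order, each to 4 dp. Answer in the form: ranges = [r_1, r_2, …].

beam 1: φ=0°, α=330°
  cosα=0.8660 sinα=-0.5000 | (8,3) | tMaxX 0.8083 tMaxY 0.6200 | tΔX 1.1547 tΔY 2.0000
    t=0.6200 [y] (8,2)
    t=0.8083 [x] (9,2) — stop
  → r_1 = 0.8083
beam 2: φ=90°, α=60°
  cosα=0.5000 sinα=0.8660 | (8,3) | tMaxX 1.4000 tMaxY 0.7967 | tΔX 2.0000 tΔY 1.1547
    t=0.7967 [y] (8,4)
    t=1.4000 [x] (9,4) — stop
  → r_2 = 1.4000
beam 3: φ=180°, α=150°
  cosα=-0.8660 sinα=0.5000 | (8,3) | tMaxX 0.3464 tMaxY 1.3800 | tΔX 1.1547 tΔY 2.0000
    t=0.3464 [x] (7,3)
    t=1.3800 [y] (7,4)
    t=1.5011 [x] (6,4)
    t=2.6558 [x] (5,4)
    t=3.3800 [y] (5,5)
    t=3.8105 [x] (4,5)
    t=4.9652 [x] (3,5)
    t=5.3800 [y] (3,6)
    t=6.1199 [x] (2,6)
    t=7.2746 [x] (1,6)
    t=7.3800 [y] (1,7) — stop
  → r_3 = 7.3800
beam 4: φ=270°, α=240°
  cosα=-0.5000 sinα=-0.8660 | (8,3) | tMaxX 0.6000 tMaxY 0.3580 | tΔX 2.0000 tΔY 1.1547
    t=0.3580 [y] (8,2)
    t=0.6000 [x] (7,2)
    t=1.5127 [y] (7,1) — stop
  → r_4 = 1.5127

ranges = [0.8083, 1.4000, 7.3800, 1.5127]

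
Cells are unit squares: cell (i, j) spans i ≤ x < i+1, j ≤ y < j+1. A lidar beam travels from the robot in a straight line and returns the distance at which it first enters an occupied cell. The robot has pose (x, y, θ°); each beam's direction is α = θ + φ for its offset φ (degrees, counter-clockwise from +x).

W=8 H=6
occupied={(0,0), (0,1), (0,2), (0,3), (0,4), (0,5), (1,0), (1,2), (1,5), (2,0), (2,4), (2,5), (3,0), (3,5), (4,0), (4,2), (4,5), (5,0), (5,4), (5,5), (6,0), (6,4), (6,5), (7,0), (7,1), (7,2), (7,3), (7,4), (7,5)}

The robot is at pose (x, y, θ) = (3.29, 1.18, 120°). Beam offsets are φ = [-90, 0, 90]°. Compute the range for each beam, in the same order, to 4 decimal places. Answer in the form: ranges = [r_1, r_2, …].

beam 1: φ=-90°, α=30°
  d=(0.8660,0.5000)  start (3,1)  tX=0.8198 tY=1.6400  stride 1/|dx|=1.1547 1/|dy|=2.0000
    cross x-line → (4,1), t=0.8198
    cross y-line → (4,2), t=1.6400 (wall)
  → r_1 = 1.6400
beam 2: φ=0°, α=120°
  d=(-0.5000,0.8660)  start (3,1)  tX=0.5800 tY=0.9469  stride 1/|dx|=2.0000 1/|dy|=1.1547
    cross x-line → (2,1), t=0.5800
    cross y-line → (2,2), t=0.9469
    cross y-line → (2,3), t=2.1016
    cross x-line → (1,3), t=2.5800
    cross y-line → (1,4), t=3.2563
    cross y-line → (1,5), t=4.4110 (wall)
  → r_2 = 4.4110
beam 3: φ=90°, α=210°
  d=(-0.8660,-0.5000)  start (3,1)  tX=0.3349 tY=0.3600  stride 1/|dx|=1.1547 1/|dy|=2.0000
    cross x-line → (2,1), t=0.3349
    cross y-line → (2,0), t=0.3600 (wall)
  → r_3 = 0.3600

ranges = [1.6400, 4.4110, 0.3600]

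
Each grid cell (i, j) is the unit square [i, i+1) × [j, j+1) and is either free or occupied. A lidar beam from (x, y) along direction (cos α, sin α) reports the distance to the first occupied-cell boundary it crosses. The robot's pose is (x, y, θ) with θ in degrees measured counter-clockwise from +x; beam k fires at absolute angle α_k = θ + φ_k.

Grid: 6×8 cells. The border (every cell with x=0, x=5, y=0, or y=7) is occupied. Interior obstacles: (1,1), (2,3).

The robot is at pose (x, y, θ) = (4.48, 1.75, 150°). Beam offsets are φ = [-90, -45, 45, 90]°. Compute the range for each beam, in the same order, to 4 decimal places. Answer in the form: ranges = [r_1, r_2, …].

beam 1: φ=-90°, α=60°
  d=(0.5000,0.8660)  start (4,1)  tX=1.0400 tY=0.2887  stride 1/|dx|=2.0000 1/|dy|=1.1547
    cross y-line → (4,2), t=0.2887
    cross x-line → (5,2), t=1.0400 (wall)
  → r_1 = 1.0400
beam 2: φ=-45°, α=105°
  d=(-0.2588,0.9659)  start (4,1)  tX=1.8546 tY=0.2588  stride 1/|dx|=3.8637 1/|dy|=1.0353
    cross y-line → (4,2), t=0.2588
    cross y-line → (4,3), t=1.2941
    cross x-line → (3,3), t=1.8546
    cross y-line → (3,4), t=2.3294
    cross y-line → (3,5), t=3.3646
    cross y-line → (3,6), t=4.3999
    cross y-line → (3,7), t=5.4352 (wall)
  → r_2 = 5.4352
beam 3: φ=45°, α=195°
  d=(-0.9659,-0.2588)  start (4,1)  tX=0.4969 tY=2.8978  stride 1/|dx|=1.0353 1/|dy|=3.8637
    cross x-line → (3,1), t=0.4969
    cross x-line → (2,1), t=1.5322
    cross x-line → (1,1), t=2.5675 (wall)
  → r_3 = 2.5675
beam 4: φ=90°, α=240°
  d=(-0.5000,-0.8660)  start (4,1)  tX=0.9600 tY=0.8660  stride 1/|dx|=2.0000 1/|dy|=1.1547
    cross y-line → (4,0), t=0.8660 (wall)
  → r_4 = 0.8660

ranges = [1.0400, 5.4352, 2.5675, 0.8660]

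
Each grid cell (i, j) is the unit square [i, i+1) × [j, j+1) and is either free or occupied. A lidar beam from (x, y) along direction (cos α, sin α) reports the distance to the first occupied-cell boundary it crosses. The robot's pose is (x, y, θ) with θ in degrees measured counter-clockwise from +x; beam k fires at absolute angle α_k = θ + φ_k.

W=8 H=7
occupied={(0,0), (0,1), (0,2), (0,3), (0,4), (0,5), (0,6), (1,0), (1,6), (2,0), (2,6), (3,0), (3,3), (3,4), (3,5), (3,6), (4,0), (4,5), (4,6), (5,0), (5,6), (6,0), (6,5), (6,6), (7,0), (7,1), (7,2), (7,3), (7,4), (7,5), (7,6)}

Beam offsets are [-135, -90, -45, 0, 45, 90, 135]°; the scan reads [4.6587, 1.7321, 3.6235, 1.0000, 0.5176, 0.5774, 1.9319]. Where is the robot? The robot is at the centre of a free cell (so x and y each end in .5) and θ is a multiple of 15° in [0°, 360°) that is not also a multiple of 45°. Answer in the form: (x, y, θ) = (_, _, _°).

Candidates: 25 free-cell centres × 16 headings = 400 poses. Raycast each; keep the one whose scan matches to 4 dp.
  (6.5, 1.5, 330°): beam 1 = 1.9319 ≠ 4.6587 ✗
  (2.5, 1.5, 150°): beam 3 = 4.6587 ≠ 3.6235 ✗
  (3.5, 2.5, 240°): beam 1 = 0.5176 ≠ 4.6587 ✗
  (5.5, 4.5, 240°): beam 1 = 1.5529 ≠ 4.6587 ✗
  (1.5, 1.5, 255°): beam 1 = 1.0000 ≠ 4.6587 ✗
  …
  (4.5, 1.5, 210°): r_1=4.6587, r_2=1.7321, r_3=3.6235, r_4=1.0000, r_5=0.5176, r_6=0.5774, r_7=1.9319 — all match ✓
Unique over the lattice → pose = (4.5, 1.5, 210°).

(x, y, θ) = (4.5, 1.5, 210°)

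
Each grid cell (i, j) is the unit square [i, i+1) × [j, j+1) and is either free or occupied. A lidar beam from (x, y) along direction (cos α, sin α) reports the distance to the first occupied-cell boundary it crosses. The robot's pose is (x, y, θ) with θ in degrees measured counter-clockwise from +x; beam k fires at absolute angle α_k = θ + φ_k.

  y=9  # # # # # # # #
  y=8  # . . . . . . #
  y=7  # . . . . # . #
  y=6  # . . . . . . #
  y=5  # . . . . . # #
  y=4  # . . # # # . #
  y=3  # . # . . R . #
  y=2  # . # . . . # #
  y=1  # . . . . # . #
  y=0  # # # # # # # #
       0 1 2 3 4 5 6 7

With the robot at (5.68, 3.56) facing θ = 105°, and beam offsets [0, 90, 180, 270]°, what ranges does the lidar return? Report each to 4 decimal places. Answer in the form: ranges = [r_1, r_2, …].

beam 1: φ=0°, α=105°
  cosα=-0.2588 sinα=0.9659 | (5,3) | tMaxX 2.6273 tMaxY 0.4555 | tΔX 3.8637 tΔY 1.0353
    t=0.4555 [y] (5,4) — stop
  → r_1 = 0.4555
beam 2: φ=90°, α=195°
  cosα=-0.9659 sinα=-0.2588 | (5,3) | tMaxX 0.7040 tMaxY 2.1637 | tΔX 1.0353 tΔY 3.8637
    t=0.7040 [x] (4,3)
    t=1.7393 [x] (3,3)
    t=2.1637 [y] (3,2)
    t=2.7745 [x] (2,2) — stop
  → r_2 = 2.7745
beam 3: φ=180°, α=285°
  cosα=0.2588 sinα=-0.9659 | (5,3) | tMaxX 1.2364 tMaxY 0.5798 | tΔX 3.8637 tΔY 1.0353
    t=0.5798 [y] (5,2)
    t=1.2364 [x] (6,2) — stop
  → r_3 = 1.2364
beam 4: φ=270°, α=15°
  cosα=0.9659 sinα=0.2588 | (5,3) | tMaxX 0.3313 tMaxY 1.7000 | tΔX 1.0353 tΔY 3.8637
    t=0.3313 [x] (6,3)
    t=1.3666 [x] (7,3) — stop
  → r_4 = 1.3666

ranges = [0.4555, 2.7745, 1.2364, 1.3666]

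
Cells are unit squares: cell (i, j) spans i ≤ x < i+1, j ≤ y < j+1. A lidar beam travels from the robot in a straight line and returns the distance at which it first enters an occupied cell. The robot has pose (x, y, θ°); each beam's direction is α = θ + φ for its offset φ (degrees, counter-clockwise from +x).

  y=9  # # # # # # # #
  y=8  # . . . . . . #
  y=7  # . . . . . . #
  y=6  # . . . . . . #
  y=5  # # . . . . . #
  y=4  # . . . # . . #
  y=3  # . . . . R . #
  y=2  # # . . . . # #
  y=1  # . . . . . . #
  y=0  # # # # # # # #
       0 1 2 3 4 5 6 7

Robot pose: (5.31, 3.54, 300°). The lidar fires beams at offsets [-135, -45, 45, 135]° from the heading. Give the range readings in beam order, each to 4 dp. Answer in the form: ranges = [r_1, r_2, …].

beam 1: φ=-135°, α=165°
  d=(-0.9659,0.2588)  start (5,3)  tX=0.3209 tY=1.7773  stride 1/|dx|=1.0353 1/|dy|=3.8637
    cross x-line → (4,3), t=0.3209
    cross x-line → (3,3), t=1.3562
    cross y-line → (3,4), t=1.7773
    cross x-line → (2,4), t=2.3915
    cross x-line → (1,4), t=3.4268
    cross x-line → (0,4), t=4.4620 (wall)
  → r_1 = 4.4620
beam 2: φ=-45°, α=255°
  d=(-0.2588,-0.9659)  start (5,3)  tX=1.1977 tY=0.5590  stride 1/|dx|=3.8637 1/|dy|=1.0353
    cross y-line → (5,2), t=0.5590
    cross x-line → (4,2), t=1.1977
    cross y-line → (4,1), t=1.5943
    cross y-line → (4,0), t=2.6296 (wall)
  → r_2 = 2.6296
beam 3: φ=45°, α=345°
  d=(0.9659,-0.2588)  start (5,3)  tX=0.7143 tY=2.0864  stride 1/|dx|=1.0353 1/|dy|=3.8637
    cross x-line → (6,3), t=0.7143
    cross x-line → (7,3), t=1.7496 (wall)
  → r_3 = 1.7496
beam 4: φ=135°, α=75°
  d=(0.2588,0.9659)  start (5,3)  tX=2.6660 tY=0.4762  stride 1/|dx|=3.8637 1/|dy|=1.0353
    cross y-line → (5,4), t=0.4762
    cross y-line → (5,5), t=1.5115
    cross y-line → (5,6), t=2.5468
    cross x-line → (6,6), t=2.6660
    cross y-line → (6,7), t=3.5821
    cross y-line → (6,8), t=4.6173
    cross y-line → (6,9), t=5.6526 (wall)
  → r_4 = 5.6526

ranges = [4.4620, 2.6296, 1.7496, 5.6526]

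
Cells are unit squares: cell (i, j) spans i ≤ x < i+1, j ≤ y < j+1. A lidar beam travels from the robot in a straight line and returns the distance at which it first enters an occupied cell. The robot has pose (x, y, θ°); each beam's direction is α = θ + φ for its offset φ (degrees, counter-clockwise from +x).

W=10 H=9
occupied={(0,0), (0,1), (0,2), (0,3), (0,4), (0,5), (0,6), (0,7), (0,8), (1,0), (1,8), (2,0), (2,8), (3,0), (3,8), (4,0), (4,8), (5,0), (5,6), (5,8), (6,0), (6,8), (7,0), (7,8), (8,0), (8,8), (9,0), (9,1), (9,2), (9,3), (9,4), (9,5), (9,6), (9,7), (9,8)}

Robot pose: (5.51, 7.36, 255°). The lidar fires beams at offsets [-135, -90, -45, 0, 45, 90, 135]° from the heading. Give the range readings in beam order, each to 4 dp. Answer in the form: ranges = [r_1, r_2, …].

ranges = [0.7390, 2.4728, 5.2077, 0.3727, 0.4157, 3.6131, 1.2800]

beam 1: φ=-135°, α=120°
  cosα=-0.5000 sinα=0.8660 | (5,7) | tMaxX 1.0200 tMaxY 0.7390 | tΔX 2.0000 tΔY 1.1547
    t=0.7390 [y] (5,8) — stop
  → r_1 = 0.7390
beam 2: φ=-90°, α=165°
  cosα=-0.9659 sinα=0.2588 | (5,7) | tMaxX 0.5280 tMaxY 2.4728 | tΔX 1.0353 tΔY 3.8637
    t=0.5280 [x] (4,7)
    t=1.5633 [x] (3,7)
    t=2.4728 [y] (3,8) — stop
  → r_2 = 2.4728
beam 3: φ=-45°, α=210°
  cosα=-0.8660 sinα=-0.5000 | (5,7) | tMaxX 0.5889 tMaxY 0.7200 | tΔX 1.1547 tΔY 2.0000
    t=0.5889 [x] (4,7)
    t=0.7200 [y] (4,6)
    t=1.7436 [x] (3,6)
    t=2.7200 [y] (3,5)
    t=2.8983 [x] (2,5)
    t=4.0530 [x] (1,5)
    t=4.7200 [y] (1,4)
    t=5.2077 [x] (0,4) — stop
  → r_3 = 5.2077
beam 4: φ=0°, α=255°
  cosα=-0.2588 sinα=-0.9659 | (5,7) | tMaxX 1.9705 tMaxY 0.3727 | tΔX 3.8637 tΔY 1.0353
    t=0.3727 [y] (5,6) — stop
  → r_4 = 0.3727
beam 5: φ=45°, α=300°
  cosα=0.5000 sinα=-0.8660 | (5,7) | tMaxX 0.9800 tMaxY 0.4157 | tΔX 2.0000 tΔY 1.1547
    t=0.4157 [y] (5,6) — stop
  → r_5 = 0.4157
beam 6: φ=90°, α=345°
  cosα=0.9659 sinα=-0.2588 | (5,7) | tMaxX 0.5073 tMaxY 1.3909 | tΔX 1.0353 tΔY 3.8637
    t=0.5073 [x] (6,7)
    t=1.3909 [y] (6,6)
    t=1.5426 [x] (7,6)
    t=2.5778 [x] (8,6)
    t=3.6131 [x] (9,6) — stop
  → r_6 = 3.6131
beam 7: φ=135°, α=30°
  cosα=0.8660 sinα=0.5000 | (5,7) | tMaxX 0.5658 tMaxY 1.2800 | tΔX 1.1547 tΔY 2.0000
    t=0.5658 [x] (6,7)
    t=1.2800 [y] (6,8) — stop
  → r_7 = 1.2800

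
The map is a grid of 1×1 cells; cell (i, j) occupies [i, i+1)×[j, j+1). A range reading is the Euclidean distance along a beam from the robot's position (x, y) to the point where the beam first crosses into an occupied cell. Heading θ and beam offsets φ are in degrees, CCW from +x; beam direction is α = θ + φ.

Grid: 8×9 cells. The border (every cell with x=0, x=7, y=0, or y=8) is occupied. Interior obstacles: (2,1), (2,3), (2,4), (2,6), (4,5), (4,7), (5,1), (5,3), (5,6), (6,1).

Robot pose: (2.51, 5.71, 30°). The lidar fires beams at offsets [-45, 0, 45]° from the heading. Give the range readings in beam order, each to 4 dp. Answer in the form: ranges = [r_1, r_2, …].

beam 1: φ=-45°, α=345°
  cosα=0.9659 sinα=-0.2588 | (2,5) | tMaxX 0.5073 tMaxY 2.7432 | tΔX 1.0353 tΔY 3.8637
    t=0.5073 [x] (3,5)
    t=1.5426 [x] (4,5) — stop
  → r_1 = 1.5426
beam 2: φ=0°, α=30°
  cosα=0.8660 sinα=0.5000 | (2,5) | tMaxX 0.5658 tMaxY 0.5800 | tΔX 1.1547 tΔY 2.0000
    t=0.5658 [x] (3,5)
    t=0.5800 [y] (3,6)
    t=1.7205 [x] (4,6)
    t=2.5800 [y] (4,7) — stop
  → r_2 = 2.5800
beam 3: φ=45°, α=75°
  cosα=0.2588 sinα=0.9659 | (2,5) | tMaxX 1.8932 tMaxY 0.3002 | tΔX 3.8637 tΔY 1.0353
    t=0.3002 [y] (2,6) — stop
  → r_3 = 0.3002

ranges = [1.5426, 2.5800, 0.3002]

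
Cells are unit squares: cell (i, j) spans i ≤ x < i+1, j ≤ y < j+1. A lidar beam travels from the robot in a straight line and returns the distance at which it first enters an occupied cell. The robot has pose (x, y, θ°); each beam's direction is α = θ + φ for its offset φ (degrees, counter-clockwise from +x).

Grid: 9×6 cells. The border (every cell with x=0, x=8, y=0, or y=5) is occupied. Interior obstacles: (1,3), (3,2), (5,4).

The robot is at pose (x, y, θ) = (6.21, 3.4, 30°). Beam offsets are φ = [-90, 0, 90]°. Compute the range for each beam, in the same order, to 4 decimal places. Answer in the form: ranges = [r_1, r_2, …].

beam 1: φ=-90°, α=300°
  dir = (cos 300°, sin 300°) = (0.5000, -0.8660); from cell (6,3)
  next x-line at t=1.5800, next y-line at t=0.4619; Δt_x=2.0000, Δt_y=1.1547
    y: enter (6,2) at t=0.4619
    x: enter (7,2) at t=1.5800
    y: enter (7,1) at t=1.6166
    y: enter (7,0) at t=2.7713 ← occupied
  → r_1 = 2.7713
beam 2: φ=0°, α=30°
  dir = (cos 30°, sin 30°) = (0.8660, 0.5000); from cell (6,3)
  next x-line at t=0.9122, next y-line at t=1.2000; Δt_x=1.1547, Δt_y=2.0000
    x: enter (7,3) at t=0.9122
    y: enter (7,4) at t=1.2000
    x: enter (8,4) at t=2.0669 ← occupied
  → r_2 = 2.0669
beam 3: φ=90°, α=120°
  dir = (cos 120°, sin 120°) = (-0.5000, 0.8660); from cell (6,3)
  next x-line at t=0.4200, next y-line at t=0.6928; Δt_x=2.0000, Δt_y=1.1547
    x: enter (5,3) at t=0.4200
    y: enter (5,4) at t=0.6928 ← occupied
  → r_3 = 0.6928

ranges = [2.7713, 2.0669, 0.6928]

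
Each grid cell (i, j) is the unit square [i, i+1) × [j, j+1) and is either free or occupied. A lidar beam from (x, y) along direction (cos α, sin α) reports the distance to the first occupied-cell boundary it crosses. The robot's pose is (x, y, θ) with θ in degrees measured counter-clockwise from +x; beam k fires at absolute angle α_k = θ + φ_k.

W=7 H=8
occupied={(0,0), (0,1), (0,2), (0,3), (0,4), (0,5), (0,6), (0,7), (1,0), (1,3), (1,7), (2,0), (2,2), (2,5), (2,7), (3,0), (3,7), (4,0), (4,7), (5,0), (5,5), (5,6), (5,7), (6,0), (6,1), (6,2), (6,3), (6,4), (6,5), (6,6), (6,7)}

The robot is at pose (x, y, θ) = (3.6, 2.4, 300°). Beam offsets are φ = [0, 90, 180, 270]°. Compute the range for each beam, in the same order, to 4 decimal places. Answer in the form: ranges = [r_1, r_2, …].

beam 1: φ=0°, α=300°
  d=(0.5000,-0.8660)  start (3,2)  tX=0.8000 tY=0.4619  stride 1/|dx|=2.0000 1/|dy|=1.1547
    cross y-line → (3,1), t=0.4619
    cross x-line → (4,1), t=0.8000
    cross y-line → (4,0), t=1.6166 (wall)
  → r_1 = 1.6166
beam 2: φ=90°, α=30°
  d=(0.8660,0.5000)  start (3,2)  tX=0.4619 tY=1.2000  stride 1/|dx|=1.1547 1/|dy|=2.0000
    cross x-line → (4,2), t=0.4619
    cross y-line → (4,3), t=1.2000
    cross x-line → (5,3), t=1.6166
    cross x-line → (6,3), t=2.7713 (wall)
  → r_2 = 2.7713
beam 3: φ=180°, α=120°
  d=(-0.5000,0.8660)  start (3,2)  tX=1.2000 tY=0.6928  stride 1/|dx|=2.0000 1/|dy|=1.1547
    cross y-line → (3,3), t=0.6928
    cross x-line → (2,3), t=1.2000
    cross y-line → (2,4), t=1.8475
    cross y-line → (2,5), t=3.0022 (wall)
  → r_3 = 3.0022
beam 4: φ=270°, α=210°
  d=(-0.8660,-0.5000)  start (3,2)  tX=0.6928 tY=0.8000  stride 1/|dx|=1.1547 1/|dy|=2.0000
    cross x-line → (2,2), t=0.6928 (wall)
  → r_4 = 0.6928

ranges = [1.6166, 2.7713, 3.0022, 0.6928]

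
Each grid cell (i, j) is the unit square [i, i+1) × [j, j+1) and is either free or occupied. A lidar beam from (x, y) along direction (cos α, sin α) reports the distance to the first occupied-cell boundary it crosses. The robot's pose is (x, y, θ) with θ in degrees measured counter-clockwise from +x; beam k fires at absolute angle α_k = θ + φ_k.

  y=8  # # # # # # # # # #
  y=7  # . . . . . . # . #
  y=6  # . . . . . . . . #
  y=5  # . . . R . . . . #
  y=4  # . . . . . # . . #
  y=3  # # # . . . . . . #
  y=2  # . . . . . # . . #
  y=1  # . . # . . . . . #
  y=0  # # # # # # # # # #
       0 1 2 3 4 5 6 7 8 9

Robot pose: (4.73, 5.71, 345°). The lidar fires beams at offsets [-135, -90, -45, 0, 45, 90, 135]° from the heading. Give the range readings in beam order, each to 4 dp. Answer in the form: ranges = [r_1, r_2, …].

beam 1: φ=-135°, α=210°
  cosα=-0.8660 sinα=-0.5000 | (4,5) | tMaxX 0.8429 tMaxY 1.4200 | tΔX 1.1547 tΔY 2.0000
    t=0.8429 [x] (3,5)
    t=1.4200 [y] (3,4)
    t=1.9976 [x] (2,4)
    t=3.1523 [x] (1,4)
    t=3.4200 [y] (1,3) — stop
  → r_1 = 3.4200
beam 2: φ=-90°, α=255°
  cosα=-0.2588 sinα=-0.9659 | (4,5) | tMaxX 2.8205 tMaxY 0.7350 | tΔX 3.8637 tΔY 1.0353
    t=0.7350 [y] (4,4)
    t=1.7703 [y] (4,3)
    t=2.8056 [y] (4,2)
    t=2.8205 [x] (3,2)
    t=3.8409 [y] (3,1) — stop
  → r_2 = 3.8409
beam 3: φ=-45°, α=300°
  cosα=0.5000 sinα=-0.8660 | (4,5) | tMaxX 0.5400 tMaxY 0.8198 | tΔX 2.0000 tΔY 1.1547
    t=0.5400 [x] (5,5)
    t=0.8198 [y] (5,4)
    t=1.9745 [y] (5,3)
    t=2.5400 [x] (6,3)
    t=3.1292 [y] (6,2) — stop
  → r_3 = 3.1292
beam 4: φ=0°, α=345°
  cosα=0.9659 sinα=-0.2588 | (4,5) | tMaxX 0.2795 tMaxY 2.7432 | tΔX 1.0353 tΔY 3.8637
    t=0.2795 [x] (5,5)
    t=1.3148 [x] (6,5)
    t=2.3501 [x] (7,5)
    t=2.7432 [y] (7,4)
    t=3.3854 [x] (8,4)
    t=4.4206 [x] (9,4) — stop
  → r_4 = 4.4206
beam 5: φ=45°, α=30°
  cosα=0.8660 sinα=0.5000 | (4,5) | tMaxX 0.3118 tMaxY 0.5800 | tΔX 1.1547 tΔY 2.0000
    t=0.3118 [x] (5,5)
    t=0.5800 [y] (5,6)
    t=1.4665 [x] (6,6)
    t=2.5800 [y] (6,7)
    t=2.6212 [x] (7,7) — stop
  → r_5 = 2.6212
beam 6: φ=90°, α=75°
  cosα=0.2588 sinα=0.9659 | (4,5) | tMaxX 1.0432 tMaxY 0.3002 | tΔX 3.8637 tΔY 1.0353
    t=0.3002 [y] (4,6)
    t=1.0432 [x] (5,6)
    t=1.3355 [y] (5,7)
    t=2.3708 [y] (5,8) — stop
  → r_6 = 2.3708
beam 7: φ=135°, α=120°
  cosα=-0.5000 sinα=0.8660 | (4,5) | tMaxX 1.4600 tMaxY 0.3349 | tΔX 2.0000 tΔY 1.1547
    t=0.3349 [y] (4,6)
    t=1.4600 [x] (3,6)
    t=1.4896 [y] (3,7)
    t=2.6443 [y] (3,8) — stop
  → r_7 = 2.6443

ranges = [3.4200, 3.8409, 3.1292, 4.4206, 2.6212, 2.3708, 2.6443]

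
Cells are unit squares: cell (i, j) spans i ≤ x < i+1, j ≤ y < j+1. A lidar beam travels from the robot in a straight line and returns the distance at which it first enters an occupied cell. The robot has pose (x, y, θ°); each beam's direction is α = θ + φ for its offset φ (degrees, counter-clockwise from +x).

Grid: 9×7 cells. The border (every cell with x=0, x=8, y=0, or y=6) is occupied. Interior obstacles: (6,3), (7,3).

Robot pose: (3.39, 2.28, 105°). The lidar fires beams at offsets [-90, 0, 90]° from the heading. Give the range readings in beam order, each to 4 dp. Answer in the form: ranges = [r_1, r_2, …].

ranges = [2.7819, 3.8512, 2.4743]

beam 1: φ=-90°, α=15°
  dir = (cos 15°, sin 15°) = (0.9659, 0.2588); from cell (3,2)
  next x-line at t=0.6315, next y-line at t=2.7819; Δt_x=1.0353, Δt_y=3.8637
    x: enter (4,2) at t=0.6315
    x: enter (5,2) at t=1.6668
    x: enter (6,2) at t=2.7021
    y: enter (6,3) at t=2.7819 ← occupied
  → r_1 = 2.7819
beam 2: φ=0°, α=105°
  dir = (cos 105°, sin 105°) = (-0.2588, 0.9659); from cell (3,2)
  next x-line at t=1.5068, next y-line at t=0.7454; Δt_x=3.8637, Δt_y=1.0353
    y: enter (3,3) at t=0.7454
    x: enter (2,3) at t=1.5068
    y: enter (2,4) at t=1.7807
    y: enter (2,5) at t=2.8160
    y: enter (2,6) at t=3.8512 ← occupied
  → r_2 = 3.8512
beam 3: φ=90°, α=195°
  dir = (cos 195°, sin 195°) = (-0.9659, -0.2588); from cell (3,2)
  next x-line at t=0.4038, next y-line at t=1.0818; Δt_x=1.0353, Δt_y=3.8637
    x: enter (2,2) at t=0.4038
    y: enter (2,1) at t=1.0818
    x: enter (1,1) at t=1.4390
    x: enter (0,1) at t=2.4743 ← occupied
  → r_3 = 2.4743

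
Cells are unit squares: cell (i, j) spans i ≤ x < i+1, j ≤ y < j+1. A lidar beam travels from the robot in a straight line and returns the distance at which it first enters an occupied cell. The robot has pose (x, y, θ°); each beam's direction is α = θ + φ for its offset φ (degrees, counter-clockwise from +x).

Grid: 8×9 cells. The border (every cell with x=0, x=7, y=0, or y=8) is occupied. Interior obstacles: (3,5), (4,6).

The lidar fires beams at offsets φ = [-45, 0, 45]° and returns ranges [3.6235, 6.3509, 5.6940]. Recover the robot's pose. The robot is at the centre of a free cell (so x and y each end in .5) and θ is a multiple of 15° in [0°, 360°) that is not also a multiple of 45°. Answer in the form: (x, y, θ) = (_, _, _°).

(x, y, θ) = (3.5, 2.5, 60°)

Enumerate (i+0.5, j+0.5, θ) over the 40 free cells and 16 admissible headings. For each, cast all 3 beams and compare to the given ranges.
  (6.5, 2.5, 15°): beam 1 = 0.5774 ≠ 3.6235 ✗
  (6.5, 4.5, 165°): beam 1 = 4.0415 ≠ 3.6235 ✗
  (5.5, 1.5, 210°): beam 1 = 4.6587 ≠ 3.6235 ✗
  (3.5, 6.5, 285°): beam 1 = 0.5774 ≠ 3.6235 ✗
  …
  (3.5, 2.5, 60°): r_1=3.6235, r_2=6.3509, r_3=5.6940 — all match ✓
Unique over the lattice → pose = (3.5, 2.5, 60°).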